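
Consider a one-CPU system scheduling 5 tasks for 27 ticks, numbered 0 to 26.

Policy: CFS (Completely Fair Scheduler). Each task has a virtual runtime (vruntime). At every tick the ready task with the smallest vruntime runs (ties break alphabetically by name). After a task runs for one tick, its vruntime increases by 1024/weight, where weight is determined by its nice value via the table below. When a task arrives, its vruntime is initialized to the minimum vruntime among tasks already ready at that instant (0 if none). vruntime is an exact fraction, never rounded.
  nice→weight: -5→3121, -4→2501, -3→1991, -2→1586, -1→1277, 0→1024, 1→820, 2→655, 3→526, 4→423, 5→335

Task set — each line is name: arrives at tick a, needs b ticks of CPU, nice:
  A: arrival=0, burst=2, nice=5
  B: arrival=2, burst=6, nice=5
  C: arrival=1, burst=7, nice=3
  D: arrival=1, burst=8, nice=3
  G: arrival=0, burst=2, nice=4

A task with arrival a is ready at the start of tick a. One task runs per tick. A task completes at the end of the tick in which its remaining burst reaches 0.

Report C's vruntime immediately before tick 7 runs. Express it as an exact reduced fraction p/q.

t=0: vr[A=0 G=0] → run A
t=1: vr[A=1024/335 C=0 D=0 G=0] → run C
t=2: vr[A=1024/335 B=0 C=512/263 D=0 G=0] → run B
t=3: vr[A=1024/335 B=1024/335 C=512/263 D=0 G=0] → run D
t=4: vr[A=1024/335 B=1024/335 C=512/263 D=512/263 G=0] → run G
t=5: vr[A=1024/335 B=1024/335 C=512/263 D=512/263 G=1024/423] → run C
t=6: vr[A=1024/335 B=1024/335 C=1024/263 D=512/263 G=1024/423] → run D
t=7: vr[A=1024/335 B=1024/335 C=1024/263 D=1024/263 G=1024/423] → run G
t=8: vr[A=1024/335 B=1024/335 C=1024/263 D=1024/263] → run A
t=9: vr[B=1024/335 C=1024/263 D=1024/263] → run B
t=10: vr[B=2048/335 C=1024/263 D=1024/263] → run C
t=11: vr[B=2048/335 C=1536/263 D=1024/263] → run D
t=12: vr[B=2048/335 C=1536/263 D=1536/263] → run C
t=13: vr[B=2048/335 C=2048/263 D=1536/263] → run D
t=14: vr[B=2048/335 C=2048/263 D=2048/263] → run B
t=15: vr[B=3072/335 C=2048/263 D=2048/263] → run C
t=16: vr[B=3072/335 C=2560/263 D=2048/263] → run D
t=17: vr[B=3072/335 C=2560/263 D=2560/263] → run B
t=18: vr[B=4096/335 C=2560/263 D=2560/263] → run C
t=19: vr[B=4096/335 C=3072/263 D=2560/263] → run D
t=20: vr[B=4096/335 C=3072/263 D=3072/263] → run C
t=21: vr[B=4096/335 D=3072/263] → run D
t=22: vr[B=4096/335 D=3584/263] → run B
t=23: vr[B=1024/67 D=3584/263] → run D
t=24: vr[B=1024/67] → run B
t=25: (idle)
t=26: (idle)

vruntime(C, start of tick 7) = 1024/263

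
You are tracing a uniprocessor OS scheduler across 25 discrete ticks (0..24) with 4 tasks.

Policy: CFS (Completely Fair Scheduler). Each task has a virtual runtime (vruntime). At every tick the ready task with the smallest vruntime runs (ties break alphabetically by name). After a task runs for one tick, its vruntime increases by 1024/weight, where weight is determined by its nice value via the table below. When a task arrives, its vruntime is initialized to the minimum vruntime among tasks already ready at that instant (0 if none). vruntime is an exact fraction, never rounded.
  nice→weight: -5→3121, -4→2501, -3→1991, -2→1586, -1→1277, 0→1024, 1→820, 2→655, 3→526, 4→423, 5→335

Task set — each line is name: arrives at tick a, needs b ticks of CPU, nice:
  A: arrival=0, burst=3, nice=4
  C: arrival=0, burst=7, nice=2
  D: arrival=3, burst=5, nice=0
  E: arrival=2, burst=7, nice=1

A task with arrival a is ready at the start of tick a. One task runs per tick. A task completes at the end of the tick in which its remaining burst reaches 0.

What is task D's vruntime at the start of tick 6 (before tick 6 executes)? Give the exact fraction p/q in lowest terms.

vruntime(D, start of tick 6) = 1679/655

t=0: vr[A=0 C=0] → run A
t=1: vr[A=1024/423 C=0] → run C
t=2: vr[A=1024/423 C=1024/655 E=1024/655] → run C
t=3: vr[A=1024/423 C=2048/655 D=1024/655 E=1024/655] → run D
t=4: vr[A=1024/423 C=2048/655 D=1679/655 E=1024/655] → run E
t=5: vr[A=1024/423 C=2048/655 D=1679/655 E=15104/5371] → run A
t=6: vr[A=2048/423 C=2048/655 D=1679/655 E=15104/5371] → run D
t=7: vr[A=2048/423 C=2048/655 D=2334/655 E=15104/5371] → run E
t=8: vr[A=2048/423 C=2048/655 D=2334/655 E=109056/26855] → run C
t=9: vr[A=2048/423 C=3072/655 D=2334/655 E=109056/26855] → run D
t=10: vr[A=2048/423 C=3072/655 D=2989/655 E=109056/26855] → run E
t=11: vr[A=2048/423 C=3072/655 D=2989/655 E=142592/26855] → run D
t=12: vr[A=2048/423 C=3072/655 D=3644/655 E=142592/26855] → run C
t=13: vr[A=2048/423 C=4096/655 D=3644/655 E=142592/26855] → run A
t=14: vr[C=4096/655 D=3644/655 E=142592/26855] → run E
t=15: vr[C=4096/655 D=3644/655 E=176128/26855] → run D
t=16: vr[C=4096/655 E=176128/26855] → run C
t=17: vr[C=1024/131 E=176128/26855] → run E
t=18: vr[C=1024/131 E=209664/26855] → run E
t=19: vr[C=1024/131 E=48640/5371] → run C
t=20: vr[C=6144/655 E=48640/5371] → run E
t=21: vr[C=6144/655] → run C
t=22: (idle)
t=23: (idle)
t=24: (idle)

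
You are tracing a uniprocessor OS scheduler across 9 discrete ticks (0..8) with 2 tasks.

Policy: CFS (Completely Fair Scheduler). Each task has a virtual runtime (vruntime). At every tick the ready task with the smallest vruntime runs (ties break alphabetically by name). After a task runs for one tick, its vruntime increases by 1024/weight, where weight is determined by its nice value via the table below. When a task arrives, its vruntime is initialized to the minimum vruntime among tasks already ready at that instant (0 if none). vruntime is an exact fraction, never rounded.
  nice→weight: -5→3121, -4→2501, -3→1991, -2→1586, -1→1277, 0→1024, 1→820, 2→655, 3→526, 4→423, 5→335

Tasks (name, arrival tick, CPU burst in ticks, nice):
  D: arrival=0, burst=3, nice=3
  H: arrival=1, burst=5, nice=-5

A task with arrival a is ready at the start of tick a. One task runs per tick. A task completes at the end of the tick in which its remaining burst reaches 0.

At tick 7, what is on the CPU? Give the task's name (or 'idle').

running at tick 7 = D

t=0: vr[D=0] → run D
t=1: vr[D=512/263 H=512/263] → run D
t=2: vr[D=1024/263 H=512/263] → run H
t=3: vr[D=1024/263 H=1867264/820823] → run H
t=4: vr[D=1024/263 H=2136576/820823] → run H
t=5: vr[D=1024/263 H=2405888/820823] → run H
t=6: vr[D=1024/263 H=2675200/820823] → run H
t=7: vr[D=1024/263] → run D
t=8: (idle)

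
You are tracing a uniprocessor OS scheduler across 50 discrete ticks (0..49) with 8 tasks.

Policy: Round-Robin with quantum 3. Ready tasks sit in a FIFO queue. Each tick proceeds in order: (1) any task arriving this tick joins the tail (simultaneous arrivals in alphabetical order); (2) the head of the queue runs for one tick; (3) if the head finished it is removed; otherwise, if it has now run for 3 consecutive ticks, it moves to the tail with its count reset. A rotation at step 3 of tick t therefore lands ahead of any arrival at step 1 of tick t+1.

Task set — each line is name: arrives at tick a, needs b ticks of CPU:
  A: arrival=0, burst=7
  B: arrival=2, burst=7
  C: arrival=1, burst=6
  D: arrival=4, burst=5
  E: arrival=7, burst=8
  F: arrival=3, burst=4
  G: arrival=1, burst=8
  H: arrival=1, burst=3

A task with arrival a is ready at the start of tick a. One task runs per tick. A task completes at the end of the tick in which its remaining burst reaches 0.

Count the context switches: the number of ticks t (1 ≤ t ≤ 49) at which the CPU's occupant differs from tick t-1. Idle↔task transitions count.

t=0: queue=[A] q_used=0 → run A
t=1: queue=[A,C,G,H] q_used=1 → run A
t=2: queue=[A,C,G,H,B] q_used=2 → run A
t=3: queue=[C,G,H,B,A,F] q_used=0 → run C
t=4: queue=[C,G,H,B,A,F,D] q_used=1 → run C
t=5: queue=[C,G,H,B,A,F,D] q_used=2 → run C
t=6: queue=[G,H,B,A,F,D,C] q_used=0 → run G
t=7: queue=[G,H,B,A,F,D,C,E] q_used=1 → run G
t=8: queue=[G,H,B,A,F,D,C,E] q_used=2 → run G
t=9: queue=[H,B,A,F,D,C,E,G] q_used=0 → run H
t=10: queue=[H,B,A,F,D,C,E,G] q_used=1 → run H
t=11: queue=[H,B,A,F,D,C,E,G] q_used=2 → run H
t=12: queue=[B,A,F,D,C,E,G] q_used=0 → run B
t=13: queue=[B,A,F,D,C,E,G] q_used=1 → run B
t=14: queue=[B,A,F,D,C,E,G] q_used=2 → run B
t=15: queue=[A,F,D,C,E,G,B] q_used=0 → run A
t=16: queue=[A,F,D,C,E,G,B] q_used=1 → run A
t=17: queue=[A,F,D,C,E,G,B] q_used=2 → run A
t=18: queue=[F,D,C,E,G,B,A] q_used=0 → run F
t=19: queue=[F,D,C,E,G,B,A] q_used=1 → run F
t=20: queue=[F,D,C,E,G,B,A] q_used=2 → run F
t=21: queue=[D,C,E,G,B,A,F] q_used=0 → run D
t=22: queue=[D,C,E,G,B,A,F] q_used=1 → run D
t=23: queue=[D,C,E,G,B,A,F] q_used=2 → run D
t=24: queue=[C,E,G,B,A,F,D] q_used=0 → run C
t=25: queue=[C,E,G,B,A,F,D] q_used=1 → run C
t=26: queue=[C,E,G,B,A,F,D] q_used=2 → run C
t=27: queue=[E,G,B,A,F,D] q_used=0 → run E
t=28: queue=[E,G,B,A,F,D] q_used=1 → run E
t=29: queue=[E,G,B,A,F,D] q_used=2 → run E
t=30: queue=[G,B,A,F,D,E] q_used=0 → run G
t=31: queue=[G,B,A,F,D,E] q_used=1 → run G
t=32: queue=[G,B,A,F,D,E] q_used=2 → run G
t=33: queue=[B,A,F,D,E,G] q_used=0 → run B
t=34: queue=[B,A,F,D,E,G] q_used=1 → run B
t=35: queue=[B,A,F,D,E,G] q_used=2 → run B
t=36: queue=[A,F,D,E,G,B] q_used=0 → run A
t=37: queue=[F,D,E,G,B] q_used=0 → run F
t=38: queue=[D,E,G,B] q_used=0 → run D
t=39: queue=[D,E,G,B] q_used=1 → run D
t=40: queue=[E,G,B] q_used=0 → run E
t=41: queue=[E,G,B] q_used=1 → run E
t=42: queue=[E,G,B] q_used=2 → run E
t=43: queue=[G,B,E] q_used=0 → run G
t=44: queue=[G,B,E] q_used=1 → run G
t=45: queue=[B,E] q_used=0 → run B
t=46: queue=[E] q_used=0 → run E
t=47: queue=[E] q_used=1 → run E
t=48: (idle)
t=49: (idle)

context switches = 19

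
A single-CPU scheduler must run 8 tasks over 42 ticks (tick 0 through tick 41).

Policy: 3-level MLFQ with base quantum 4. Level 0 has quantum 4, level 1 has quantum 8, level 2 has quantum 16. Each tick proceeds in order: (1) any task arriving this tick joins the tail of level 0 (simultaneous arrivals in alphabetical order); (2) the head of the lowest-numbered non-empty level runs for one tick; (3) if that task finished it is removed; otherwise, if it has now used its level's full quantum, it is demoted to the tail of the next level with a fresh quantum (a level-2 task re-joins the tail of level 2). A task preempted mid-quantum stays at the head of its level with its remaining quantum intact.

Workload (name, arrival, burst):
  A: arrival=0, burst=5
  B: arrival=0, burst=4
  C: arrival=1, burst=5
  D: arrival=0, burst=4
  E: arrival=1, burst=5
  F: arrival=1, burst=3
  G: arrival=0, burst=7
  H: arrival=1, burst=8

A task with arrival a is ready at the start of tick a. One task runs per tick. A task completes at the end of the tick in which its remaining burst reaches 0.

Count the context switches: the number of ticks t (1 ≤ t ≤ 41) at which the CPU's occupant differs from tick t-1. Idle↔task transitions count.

context switches = 13

t=0: L0/L1/L2 = ABDG/-/- → run A
t=1: L0/L1/L2 = ABDGCEFH/-/- → run A
t=2: L0/L1/L2 = ABDGCEFH/-/- → run A
t=3: L0/L1/L2 = ABDGCEFH/-/- → run A
t=4: L0/L1/L2 = BDGCEFH/A/- → run B
t=5: L0/L1/L2 = BDGCEFH/A/- → run B
t=6: L0/L1/L2 = BDGCEFH/A/- → run B
t=7: L0/L1/L2 = BDGCEFH/A/- → run B
t=8: L0/L1/L2 = DGCEFH/A/- → run D
t=9: L0/L1/L2 = DGCEFH/A/- → run D
t=10: L0/L1/L2 = DGCEFH/A/- → run D
t=11: L0/L1/L2 = DGCEFH/A/- → run D
t=12: L0/L1/L2 = GCEFH/A/- → run G
t=13: L0/L1/L2 = GCEFH/A/- → run G
t=14: L0/L1/L2 = GCEFH/A/- → run G
t=15: L0/L1/L2 = GCEFH/A/- → run G
t=16: L0/L1/L2 = CEFH/AG/- → run C
t=17: L0/L1/L2 = CEFH/AG/- → run C
t=18: L0/L1/L2 = CEFH/AG/- → run C
t=19: L0/L1/L2 = CEFH/AG/- → run C
t=20: L0/L1/L2 = EFH/AGC/- → run E
t=21: L0/L1/L2 = EFH/AGC/- → run E
t=22: L0/L1/L2 = EFH/AGC/- → run E
t=23: L0/L1/L2 = EFH/AGC/- → run E
t=24: L0/L1/L2 = FH/AGCE/- → run F
t=25: L0/L1/L2 = FH/AGCE/- → run F
t=26: L0/L1/L2 = FH/AGCE/- → run F
t=27: L0/L1/L2 = H/AGCE/- → run H
t=28: L0/L1/L2 = H/AGCE/- → run H
t=29: L0/L1/L2 = H/AGCE/- → run H
t=30: L0/L1/L2 = H/AGCE/- → run H
t=31: L0/L1/L2 = -/AGCEH/- → run A
t=32: L0/L1/L2 = -/GCEH/- → run G
t=33: L0/L1/L2 = -/GCEH/- → run G
t=34: L0/L1/L2 = -/GCEH/- → run G
t=35: L0/L1/L2 = -/CEH/- → run C
t=36: L0/L1/L2 = -/EH/- → run E
t=37: L0/L1/L2 = -/H/- → run H
t=38: L0/L1/L2 = -/H/- → run H
t=39: L0/L1/L2 = -/H/- → run H
t=40: L0/L1/L2 = -/H/- → run H
t=41: (idle)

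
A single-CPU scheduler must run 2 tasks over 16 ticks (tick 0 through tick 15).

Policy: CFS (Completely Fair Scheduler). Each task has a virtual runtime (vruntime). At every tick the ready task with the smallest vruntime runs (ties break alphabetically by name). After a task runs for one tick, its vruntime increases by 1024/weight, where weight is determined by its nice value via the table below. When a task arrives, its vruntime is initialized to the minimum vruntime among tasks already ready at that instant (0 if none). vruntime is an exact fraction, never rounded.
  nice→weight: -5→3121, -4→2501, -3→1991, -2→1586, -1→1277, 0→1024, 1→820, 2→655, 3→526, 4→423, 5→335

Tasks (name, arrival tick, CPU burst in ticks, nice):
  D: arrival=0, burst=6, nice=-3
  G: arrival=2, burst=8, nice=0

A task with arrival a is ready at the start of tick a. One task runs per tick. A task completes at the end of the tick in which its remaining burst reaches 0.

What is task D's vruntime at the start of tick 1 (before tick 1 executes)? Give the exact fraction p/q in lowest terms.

t=0: vr[D=0] → run D
t=1: vr[D=1024/1991] → run D
t=2: vr[D=2048/1991 G=2048/1991] → run D
t=3: vr[D=3072/1991 G=2048/1991] → run G
t=4: vr[D=3072/1991 G=4039/1991] → run D
t=5: vr[D=4096/1991 G=4039/1991] → run G
t=6: vr[D=4096/1991 G=6030/1991] → run D
t=7: vr[D=5120/1991 G=6030/1991] → run D
t=8: vr[G=6030/1991] → run G
t=9: vr[G=8021/1991] → run G
t=10: vr[G=10012/1991] → run G
t=11: vr[G=12003/1991] → run G
t=12: vr[G=13994/1991] → run G
t=13: vr[G=15985/1991] → run G
t=14: (idle)
t=15: (idle)

vruntime(D, start of tick 1) = 1024/1991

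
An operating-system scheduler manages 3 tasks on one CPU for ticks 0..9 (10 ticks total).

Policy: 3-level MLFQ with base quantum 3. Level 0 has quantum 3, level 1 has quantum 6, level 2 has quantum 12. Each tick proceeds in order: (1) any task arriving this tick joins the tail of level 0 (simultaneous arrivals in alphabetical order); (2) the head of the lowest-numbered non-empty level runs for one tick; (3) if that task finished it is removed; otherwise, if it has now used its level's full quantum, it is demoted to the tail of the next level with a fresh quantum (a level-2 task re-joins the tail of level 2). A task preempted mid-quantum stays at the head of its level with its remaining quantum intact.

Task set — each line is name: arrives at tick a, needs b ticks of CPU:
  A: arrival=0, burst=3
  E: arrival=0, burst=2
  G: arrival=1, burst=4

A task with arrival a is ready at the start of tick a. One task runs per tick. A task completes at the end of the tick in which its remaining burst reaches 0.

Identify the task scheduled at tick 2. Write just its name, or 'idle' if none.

running at tick 2 = A

t=0: L0/L1/L2 = AE/-/- → run A
t=1: L0/L1/L2 = AEG/-/- → run A
t=2: L0/L1/L2 = AEG/-/- → run A
t=3: L0/L1/L2 = EG/-/- → run E
t=4: L0/L1/L2 = EG/-/- → run E
t=5: L0/L1/L2 = G/-/- → run G
t=6: L0/L1/L2 = G/-/- → run G
t=7: L0/L1/L2 = G/-/- → run G
t=8: L0/L1/L2 = -/G/- → run G
t=9: (idle)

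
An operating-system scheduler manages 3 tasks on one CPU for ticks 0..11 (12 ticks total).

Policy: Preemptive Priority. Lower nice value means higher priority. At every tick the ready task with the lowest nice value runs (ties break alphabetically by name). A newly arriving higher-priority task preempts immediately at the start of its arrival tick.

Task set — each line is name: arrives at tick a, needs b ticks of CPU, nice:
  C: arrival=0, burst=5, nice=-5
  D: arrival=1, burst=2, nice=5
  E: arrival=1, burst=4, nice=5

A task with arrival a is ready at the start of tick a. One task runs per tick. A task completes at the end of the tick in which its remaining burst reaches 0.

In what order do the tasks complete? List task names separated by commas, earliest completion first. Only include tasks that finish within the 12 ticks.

completion order = C, D, E

t=0: ready={C} → run C
t=1: ready={C,D,E} → run C
t=2: ready={C,D,E} → run C
t=3: ready={C,D,E} → run C
t=4: ready={C,D,E} → run C
t=5: ready={D,E} → run D
t=6: ready={D,E} → run D
t=7: ready={E} → run E
t=8: ready={E} → run E
t=9: ready={E} → run E
t=10: ready={E} → run E
t=11: (idle)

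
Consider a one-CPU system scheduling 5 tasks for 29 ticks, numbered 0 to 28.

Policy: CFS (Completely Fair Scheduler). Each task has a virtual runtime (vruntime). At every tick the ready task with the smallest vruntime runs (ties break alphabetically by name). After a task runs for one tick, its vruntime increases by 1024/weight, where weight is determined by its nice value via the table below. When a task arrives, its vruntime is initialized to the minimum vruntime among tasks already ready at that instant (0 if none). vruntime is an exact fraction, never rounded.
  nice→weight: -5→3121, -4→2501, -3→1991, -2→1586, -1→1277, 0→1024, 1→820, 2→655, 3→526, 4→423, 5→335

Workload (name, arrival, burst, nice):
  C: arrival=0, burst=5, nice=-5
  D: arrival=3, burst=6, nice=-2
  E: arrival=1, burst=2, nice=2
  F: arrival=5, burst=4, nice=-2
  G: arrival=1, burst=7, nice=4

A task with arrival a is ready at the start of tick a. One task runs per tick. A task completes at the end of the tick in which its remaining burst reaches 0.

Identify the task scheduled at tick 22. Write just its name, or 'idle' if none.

t=0: vr[C=0] → run C
t=1: vr[C=1024/3121 E=1024/3121 G=1024/3121] → run C
t=2: vr[C=2048/3121 E=1024/3121 G=1024/3121] → run E
t=3: vr[C=2048/3121 D=1024/3121 E=3866624/2044255 G=1024/3121] → run D
t=4: vr[C=2048/3121 D=2409984/2474953 E=3866624/2044255 G=1024/3121] → run G
t=5: vr[C=2048/3121 D=2409984/2474953 E=3866624/2044255 F=2048/3121 G=3629056/1320183] → run C
t=6: vr[C=3072/3121 D=2409984/2474953 E=3866624/2044255 F=2048/3121 G=3629056/1320183] → run F
t=7: vr[C=3072/3121 D=2409984/2474953 E=3866624/2044255 F=3222016/2474953 G=3629056/1320183] → run D
t=8: vr[C=3072/3121 D=4007936/2474953 E=3866624/2044255 F=3222016/2474953 G=3629056/1320183] → run C
t=9: vr[C=4096/3121 D=4007936/2474953 E=3866624/2044255 F=3222016/2474953 G=3629056/1320183] → run F
t=10: vr[C=4096/3121 D=4007936/2474953 E=3866624/2044255 F=4819968/2474953 G=3629056/1320183] → run C
t=11: vr[D=4007936/2474953 E=3866624/2044255 F=4819968/2474953 G=3629056/1320183] → run D
t=12: vr[D=5605888/2474953 E=3866624/2044255 F=4819968/2474953 G=3629056/1320183] → run E
t=13: vr[D=5605888/2474953 F=4819968/2474953 G=3629056/1320183] → run F
t=14: vr[D=5605888/2474953 F=6417920/2474953 G=3629056/1320183] → run D
t=15: vr[D=7203840/2474953 F=6417920/2474953 G=3629056/1320183] → run F
t=16: vr[D=7203840/2474953 G=3629056/1320183] → run G
t=17: vr[D=7203840/2474953 G=6824960/1320183] → run D
t=18: vr[D=8801792/2474953 G=6824960/1320183] → run D
t=19: vr[G=6824960/1320183] → run G
t=20: vr[G=3340288/440061] → run G
t=21: vr[G=13216768/1320183] → run G
t=22: vr[G=16412672/1320183] → run G
t=23: vr[G=6536192/440061] → run G
t=24: (idle)
t=25: (idle)
t=26: (idle)
t=27: (idle)
t=28: (idle)

running at tick 22 = G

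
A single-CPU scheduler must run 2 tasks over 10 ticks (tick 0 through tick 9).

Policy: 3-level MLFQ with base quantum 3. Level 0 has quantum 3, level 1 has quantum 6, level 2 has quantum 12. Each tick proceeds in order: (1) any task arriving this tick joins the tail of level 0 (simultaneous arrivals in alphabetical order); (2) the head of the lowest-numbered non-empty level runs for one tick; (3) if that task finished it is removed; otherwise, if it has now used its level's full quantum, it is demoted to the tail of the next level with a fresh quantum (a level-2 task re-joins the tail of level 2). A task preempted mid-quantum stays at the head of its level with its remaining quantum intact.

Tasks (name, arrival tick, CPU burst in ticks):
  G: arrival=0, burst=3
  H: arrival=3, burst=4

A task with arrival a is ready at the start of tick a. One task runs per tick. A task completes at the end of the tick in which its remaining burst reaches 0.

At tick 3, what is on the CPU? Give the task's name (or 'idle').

t=0: L0/L1/L2 = G/-/- → run G
t=1: L0/L1/L2 = G/-/- → run G
t=2: L0/L1/L2 = G/-/- → run G
t=3: L0/L1/L2 = H/-/- → run H
t=4: L0/L1/L2 = H/-/- → run H
t=5: L0/L1/L2 = H/-/- → run H
t=6: L0/L1/L2 = -/H/- → run H
t=7: (idle)
t=8: (idle)
t=9: (idle)

running at tick 3 = H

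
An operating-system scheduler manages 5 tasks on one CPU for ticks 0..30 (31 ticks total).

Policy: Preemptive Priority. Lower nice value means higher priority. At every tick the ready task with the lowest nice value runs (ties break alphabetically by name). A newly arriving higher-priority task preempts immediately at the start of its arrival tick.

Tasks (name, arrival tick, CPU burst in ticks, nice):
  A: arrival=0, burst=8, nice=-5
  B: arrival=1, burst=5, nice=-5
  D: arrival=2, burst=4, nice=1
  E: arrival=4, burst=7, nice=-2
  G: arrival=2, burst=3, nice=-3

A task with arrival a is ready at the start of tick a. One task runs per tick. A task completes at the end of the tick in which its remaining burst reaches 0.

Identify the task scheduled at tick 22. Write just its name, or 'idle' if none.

running at tick 22 = E

t=0: ready={A} → run A
t=1: ready={A,B} → run A
t=2: ready={A,B,D,G} → run A
t=3: ready={A,B,D,G} → run A
t=4: ready={A,B,D,E,G} → run A
t=5: ready={A,B,D,E,G} → run A
t=6: ready={A,B,D,E,G} → run A
t=7: ready={A,B,D,E,G} → run A
t=8: ready={B,D,E,G} → run B
t=9: ready={B,D,E,G} → run B
t=10: ready={B,D,E,G} → run B
t=11: ready={B,D,E,G} → run B
t=12: ready={B,D,E,G} → run B
t=13: ready={D,E,G} → run G
t=14: ready={D,E,G} → run G
t=15: ready={D,E,G} → run G
t=16: ready={D,E} → run E
t=17: ready={D,E} → run E
t=18: ready={D,E} → run E
t=19: ready={D,E} → run E
t=20: ready={D,E} → run E
t=21: ready={D,E} → run E
t=22: ready={D,E} → run E
t=23: ready={D} → run D
t=24: ready={D} → run D
t=25: ready={D} → run D
t=26: ready={D} → run D
t=27: (idle)
t=28: (idle)
t=29: (idle)
t=30: (idle)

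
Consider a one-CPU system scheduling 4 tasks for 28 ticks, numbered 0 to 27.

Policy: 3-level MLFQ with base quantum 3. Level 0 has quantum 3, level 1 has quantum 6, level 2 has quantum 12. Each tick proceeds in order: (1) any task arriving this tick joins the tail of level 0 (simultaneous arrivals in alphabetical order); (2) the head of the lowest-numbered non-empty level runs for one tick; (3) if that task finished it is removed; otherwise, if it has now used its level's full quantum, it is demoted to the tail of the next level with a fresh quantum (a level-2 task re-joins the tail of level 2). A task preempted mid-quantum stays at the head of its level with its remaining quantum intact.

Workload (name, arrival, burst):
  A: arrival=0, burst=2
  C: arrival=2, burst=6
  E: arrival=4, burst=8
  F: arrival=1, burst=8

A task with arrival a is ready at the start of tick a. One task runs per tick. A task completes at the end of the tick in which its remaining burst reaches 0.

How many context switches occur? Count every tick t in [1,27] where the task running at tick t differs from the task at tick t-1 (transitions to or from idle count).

context switches = 7

t=0: L0/L1/L2 = A/-/- → run A
t=1: L0/L1/L2 = AF/-/- → run A
t=2: L0/L1/L2 = FC/-/- → run F
t=3: L0/L1/L2 = FC/-/- → run F
t=4: L0/L1/L2 = FCE/-/- → run F
t=5: L0/L1/L2 = CE/F/- → run C
t=6: L0/L1/L2 = CE/F/- → run C
t=7: L0/L1/L2 = CE/F/- → run C
t=8: L0/L1/L2 = E/FC/- → run E
t=9: L0/L1/L2 = E/FC/- → run E
t=10: L0/L1/L2 = E/FC/- → run E
t=11: L0/L1/L2 = -/FCE/- → run F
t=12: L0/L1/L2 = -/FCE/- → run F
t=13: L0/L1/L2 = -/FCE/- → run F
t=14: L0/L1/L2 = -/FCE/- → run F
t=15: L0/L1/L2 = -/FCE/- → run F
t=16: L0/L1/L2 = -/CE/- → run C
t=17: L0/L1/L2 = -/CE/- → run C
t=18: L0/L1/L2 = -/CE/- → run C
t=19: L0/L1/L2 = -/E/- → run E
t=20: L0/L1/L2 = -/E/- → run E
t=21: L0/L1/L2 = -/E/- → run E
t=22: L0/L1/L2 = -/E/- → run E
t=23: L0/L1/L2 = -/E/- → run E
t=24: (idle)
t=25: (idle)
t=26: (idle)
t=27: (idle)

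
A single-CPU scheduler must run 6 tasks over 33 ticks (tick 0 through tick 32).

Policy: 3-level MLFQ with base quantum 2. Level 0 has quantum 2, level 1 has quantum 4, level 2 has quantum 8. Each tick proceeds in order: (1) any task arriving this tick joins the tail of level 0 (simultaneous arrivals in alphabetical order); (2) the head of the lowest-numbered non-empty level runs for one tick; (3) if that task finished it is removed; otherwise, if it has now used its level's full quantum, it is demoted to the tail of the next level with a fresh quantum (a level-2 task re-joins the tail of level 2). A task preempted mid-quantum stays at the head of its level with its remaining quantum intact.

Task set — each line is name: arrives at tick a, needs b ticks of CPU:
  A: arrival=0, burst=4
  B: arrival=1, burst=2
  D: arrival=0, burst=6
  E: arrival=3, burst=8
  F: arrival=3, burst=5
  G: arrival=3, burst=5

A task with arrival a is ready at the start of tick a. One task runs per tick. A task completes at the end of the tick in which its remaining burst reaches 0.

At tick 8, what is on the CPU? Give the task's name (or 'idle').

running at tick 8 = F

t=0: L0/L1/L2 = AD/-/- → run A
t=1: L0/L1/L2 = ADB/-/- → run A
t=2: L0/L1/L2 = DB/A/- → run D
t=3: L0/L1/L2 = DBEFG/A/- → run D
t=4: L0/L1/L2 = BEFG/AD/- → run B
t=5: L0/L1/L2 = BEFG/AD/- → run B
t=6: L0/L1/L2 = EFG/AD/- → run E
t=7: L0/L1/L2 = EFG/AD/- → run E
t=8: L0/L1/L2 = FG/ADE/- → run F
t=9: L0/L1/L2 = FG/ADE/- → run F
t=10: L0/L1/L2 = G/ADEF/- → run G
t=11: L0/L1/L2 = G/ADEF/- → run G
t=12: L0/L1/L2 = -/ADEFG/- → run A
t=13: L0/L1/L2 = -/ADEFG/- → run A
t=14: L0/L1/L2 = -/DEFG/- → run D
t=15: L0/L1/L2 = -/DEFG/- → run D
t=16: L0/L1/L2 = -/DEFG/- → run D
t=17: L0/L1/L2 = -/DEFG/- → run D
t=18: L0/L1/L2 = -/EFG/- → run E
t=19: L0/L1/L2 = -/EFG/- → run E
t=20: L0/L1/L2 = -/EFG/- → run E
t=21: L0/L1/L2 = -/EFG/- → run E
t=22: L0/L1/L2 = -/FG/E → run F
t=23: L0/L1/L2 = -/FG/E → run F
t=24: L0/L1/L2 = -/FG/E → run F
t=25: L0/L1/L2 = -/G/E → run G
t=26: L0/L1/L2 = -/G/E → run G
t=27: L0/L1/L2 = -/G/E → run G
t=28: L0/L1/L2 = -/-/E → run E
t=29: L0/L1/L2 = -/-/E → run E
t=30: (idle)
t=31: (idle)
t=32: (idle)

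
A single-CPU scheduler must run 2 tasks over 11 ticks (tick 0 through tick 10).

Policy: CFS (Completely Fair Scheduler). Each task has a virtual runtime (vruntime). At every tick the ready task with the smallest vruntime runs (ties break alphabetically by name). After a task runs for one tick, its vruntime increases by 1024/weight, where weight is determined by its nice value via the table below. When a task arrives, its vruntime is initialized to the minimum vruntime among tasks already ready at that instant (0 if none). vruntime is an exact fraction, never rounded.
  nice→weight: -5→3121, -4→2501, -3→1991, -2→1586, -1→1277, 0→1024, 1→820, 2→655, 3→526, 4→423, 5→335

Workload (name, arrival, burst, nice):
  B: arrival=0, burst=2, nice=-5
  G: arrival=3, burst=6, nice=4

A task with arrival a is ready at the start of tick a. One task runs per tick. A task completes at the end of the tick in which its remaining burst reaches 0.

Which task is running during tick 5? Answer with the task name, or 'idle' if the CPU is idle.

t=0: vr[B=0] → run B
t=1: vr[B=1024/3121] → run B
t=2: (idle)
t=3: vr[G=0] → run G
t=4: vr[G=1024/423] → run G
t=5: vr[G=2048/423] → run G
t=6: vr[G=1024/141] → run G
t=7: vr[G=4096/423] → run G
t=8: vr[G=5120/423] → run G
t=9: (idle)
t=10: (idle)

running at tick 5 = G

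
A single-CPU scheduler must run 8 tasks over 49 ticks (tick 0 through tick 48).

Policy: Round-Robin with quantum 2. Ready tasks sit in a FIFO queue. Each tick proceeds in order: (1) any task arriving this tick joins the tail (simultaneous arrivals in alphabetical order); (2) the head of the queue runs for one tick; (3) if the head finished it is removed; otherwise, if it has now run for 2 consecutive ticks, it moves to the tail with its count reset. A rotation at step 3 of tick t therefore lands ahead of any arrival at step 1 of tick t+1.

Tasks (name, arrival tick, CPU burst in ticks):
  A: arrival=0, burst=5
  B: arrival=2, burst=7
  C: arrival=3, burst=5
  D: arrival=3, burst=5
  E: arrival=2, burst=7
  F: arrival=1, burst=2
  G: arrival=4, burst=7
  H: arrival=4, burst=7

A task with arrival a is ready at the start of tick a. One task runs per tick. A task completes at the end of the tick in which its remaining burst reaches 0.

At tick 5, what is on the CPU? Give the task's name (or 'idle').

running at tick 5 = A

t=0: queue=[A] q_used=0 → run A
t=1: queue=[A,F] q_used=1 → run A
t=2: queue=[F,A,B,E] q_used=0 → run F
t=3: queue=[F,A,B,E,C,D] q_used=1 → run F
t=4: queue=[A,B,E,C,D,G,H] q_used=0 → run A
t=5: queue=[A,B,E,C,D,G,H] q_used=1 → run A
t=6: queue=[B,E,C,D,G,H,A] q_used=0 → run B
t=7: queue=[B,E,C,D,G,H,A] q_used=1 → run B
t=8: queue=[E,C,D,G,H,A,B] q_used=0 → run E
t=9: queue=[E,C,D,G,H,A,B] q_used=1 → run E
t=10: queue=[C,D,G,H,A,B,E] q_used=0 → run C
t=11: queue=[C,D,G,H,A,B,E] q_used=1 → run C
t=12: queue=[D,G,H,A,B,E,C] q_used=0 → run D
t=13: queue=[D,G,H,A,B,E,C] q_used=1 → run D
t=14: queue=[G,H,A,B,E,C,D] q_used=0 → run G
t=15: queue=[G,H,A,B,E,C,D] q_used=1 → run G
t=16: queue=[H,A,B,E,C,D,G] q_used=0 → run H
t=17: queue=[H,A,B,E,C,D,G] q_used=1 → run H
t=18: queue=[A,B,E,C,D,G,H] q_used=0 → run A
t=19: queue=[B,E,C,D,G,H] q_used=0 → run B
t=20: queue=[B,E,C,D,G,H] q_used=1 → run B
t=21: queue=[E,C,D,G,H,B] q_used=0 → run E
t=22: queue=[E,C,D,G,H,B] q_used=1 → run E
t=23: queue=[C,D,G,H,B,E] q_used=0 → run C
t=24: queue=[C,D,G,H,B,E] q_used=1 → run C
t=25: queue=[D,G,H,B,E,C] q_used=0 → run D
t=26: queue=[D,G,H,B,E,C] q_used=1 → run D
t=27: queue=[G,H,B,E,C,D] q_used=0 → run G
t=28: queue=[G,H,B,E,C,D] q_used=1 → run G
t=29: queue=[H,B,E,C,D,G] q_used=0 → run H
t=30: queue=[H,B,E,C,D,G] q_used=1 → run H
t=31: queue=[B,E,C,D,G,H] q_used=0 → run B
t=32: queue=[B,E,C,D,G,H] q_used=1 → run B
t=33: queue=[E,C,D,G,H,B] q_used=0 → run E
t=34: queue=[E,C,D,G,H,B] q_used=1 → run E
t=35: queue=[C,D,G,H,B,E] q_used=0 → run C
t=36: queue=[D,G,H,B,E] q_used=0 → run D
t=37: queue=[G,H,B,E] q_used=0 → run G
t=38: queue=[G,H,B,E] q_used=1 → run G
t=39: queue=[H,B,E,G] q_used=0 → run H
t=40: queue=[H,B,E,G] q_used=1 → run H
t=41: queue=[B,E,G,H] q_used=0 → run B
t=42: queue=[E,G,H] q_used=0 → run E
t=43: queue=[G,H] q_used=0 → run G
t=44: queue=[H] q_used=0 → run H
t=45: (idle)
t=46: (idle)
t=47: (idle)
t=48: (idle)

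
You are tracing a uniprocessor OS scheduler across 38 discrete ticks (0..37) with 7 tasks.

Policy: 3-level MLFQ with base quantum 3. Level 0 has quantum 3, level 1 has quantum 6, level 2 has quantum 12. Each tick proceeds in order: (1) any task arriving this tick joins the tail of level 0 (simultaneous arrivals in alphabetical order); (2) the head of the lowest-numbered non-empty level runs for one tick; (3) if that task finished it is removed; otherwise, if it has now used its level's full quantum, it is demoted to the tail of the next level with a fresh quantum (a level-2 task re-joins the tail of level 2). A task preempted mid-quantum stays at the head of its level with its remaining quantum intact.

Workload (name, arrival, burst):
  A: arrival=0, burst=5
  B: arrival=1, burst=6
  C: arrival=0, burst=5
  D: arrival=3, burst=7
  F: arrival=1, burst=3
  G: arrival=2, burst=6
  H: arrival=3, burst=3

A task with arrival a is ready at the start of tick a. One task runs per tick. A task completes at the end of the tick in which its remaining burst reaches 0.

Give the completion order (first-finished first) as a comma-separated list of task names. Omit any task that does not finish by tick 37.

completion order = F, H, A, C, B, G, D

t=0: L0/L1/L2 = AC/-/- → run A
t=1: L0/L1/L2 = ACBF/-/- → run A
t=2: L0/L1/L2 = ACBFG/-/- → run A
t=3: L0/L1/L2 = CBFGDH/A/- → run C
t=4: L0/L1/L2 = CBFGDH/A/- → run C
t=5: L0/L1/L2 = CBFGDH/A/- → run C
t=6: L0/L1/L2 = BFGDH/AC/- → run B
t=7: L0/L1/L2 = BFGDH/AC/- → run B
t=8: L0/L1/L2 = BFGDH/AC/- → run B
t=9: L0/L1/L2 = FGDH/ACB/- → run F
t=10: L0/L1/L2 = FGDH/ACB/- → run F
t=11: L0/L1/L2 = FGDH/ACB/- → run F
t=12: L0/L1/L2 = GDH/ACB/- → run G
t=13: L0/L1/L2 = GDH/ACB/- → run G
t=14: L0/L1/L2 = GDH/ACB/- → run G
t=15: L0/L1/L2 = DH/ACBG/- → run D
t=16: L0/L1/L2 = DH/ACBG/- → run D
t=17: L0/L1/L2 = DH/ACBG/- → run D
t=18: L0/L1/L2 = H/ACBGD/- → run H
t=19: L0/L1/L2 = H/ACBGD/- → run H
t=20: L0/L1/L2 = H/ACBGD/- → run H
t=21: L0/L1/L2 = -/ACBGD/- → run A
t=22: L0/L1/L2 = -/ACBGD/- → run A
t=23: L0/L1/L2 = -/CBGD/- → run C
t=24: L0/L1/L2 = -/CBGD/- → run C
t=25: L0/L1/L2 = -/BGD/- → run B
t=26: L0/L1/L2 = -/BGD/- → run B
t=27: L0/L1/L2 = -/BGD/- → run B
t=28: L0/L1/L2 = -/GD/- → run G
t=29: L0/L1/L2 = -/GD/- → run G
t=30: L0/L1/L2 = -/GD/- → run G
t=31: L0/L1/L2 = -/D/- → run D
t=32: L0/L1/L2 = -/D/- → run D
t=33: L0/L1/L2 = -/D/- → run D
t=34: L0/L1/L2 = -/D/- → run D
t=35: (idle)
t=36: (idle)
t=37: (idle)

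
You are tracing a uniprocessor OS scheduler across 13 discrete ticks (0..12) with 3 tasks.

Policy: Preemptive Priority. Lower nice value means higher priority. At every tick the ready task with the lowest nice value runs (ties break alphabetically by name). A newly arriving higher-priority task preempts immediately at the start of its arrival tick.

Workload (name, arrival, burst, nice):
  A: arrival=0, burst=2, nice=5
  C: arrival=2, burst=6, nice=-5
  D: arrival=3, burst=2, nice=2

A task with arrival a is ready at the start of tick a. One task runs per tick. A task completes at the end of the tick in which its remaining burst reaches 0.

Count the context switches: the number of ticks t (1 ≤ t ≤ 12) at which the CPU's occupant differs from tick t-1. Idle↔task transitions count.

context switches = 3

t=0: ready={A} → run A
t=1: ready={A} → run A
t=2: ready={C} → run C
t=3: ready={C,D} → run C
t=4: ready={C,D} → run C
t=5: ready={C,D} → run C
t=6: ready={C,D} → run C
t=7: ready={C,D} → run C
t=8: ready={D} → run D
t=9: ready={D} → run D
t=10: (idle)
t=11: (idle)
t=12: (idle)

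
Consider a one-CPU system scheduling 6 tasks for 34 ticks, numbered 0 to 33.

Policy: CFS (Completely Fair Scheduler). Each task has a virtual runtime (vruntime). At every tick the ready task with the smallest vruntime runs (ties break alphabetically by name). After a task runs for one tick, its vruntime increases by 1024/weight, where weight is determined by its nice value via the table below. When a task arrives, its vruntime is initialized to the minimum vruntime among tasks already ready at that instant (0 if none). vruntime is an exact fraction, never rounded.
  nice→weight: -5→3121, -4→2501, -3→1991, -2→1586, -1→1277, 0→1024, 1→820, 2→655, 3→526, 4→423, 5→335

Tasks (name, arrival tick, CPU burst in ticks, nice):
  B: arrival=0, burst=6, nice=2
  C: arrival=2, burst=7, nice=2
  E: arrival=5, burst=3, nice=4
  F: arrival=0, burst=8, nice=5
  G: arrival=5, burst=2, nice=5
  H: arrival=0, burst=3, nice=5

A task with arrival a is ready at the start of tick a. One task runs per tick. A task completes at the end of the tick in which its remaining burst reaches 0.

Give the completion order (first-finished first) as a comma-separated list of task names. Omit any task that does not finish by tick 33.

t=0: vr[B=0 F=0 H=0] → run B
t=1: vr[B=1024/655 F=0 H=0] → run F
t=2: vr[B=1024/655 C=0 F=1024/335 H=0] → run C
t=3: vr[B=1024/655 C=1024/655 F=1024/335 H=0] → run H
t=4: vr[B=1024/655 C=1024/655 F=1024/335 H=1024/335] → run B
t=5: vr[B=2048/655 C=1024/655 E=1024/655 F=1024/335 G=1024/655 H=1024/335] → run C
t=6: vr[B=2048/655 C=2048/655 E=1024/655 F=1024/335 G=1024/655 H=1024/335] → run E
t=7: vr[B=2048/655 C=2048/655 E=1103872/277065 F=1024/335 G=1024/655 H=1024/335] → run G
t=8: vr[B=2048/655 C=2048/655 E=1103872/277065 F=1024/335 G=202752/43885 H=1024/335] → run F
t=9: vr[B=2048/655 C=2048/655 E=1103872/277065 F=2048/335 G=202752/43885 H=1024/335] → run H
t=10: vr[B=2048/655 C=2048/655 E=1103872/277065 F=2048/335 G=202752/43885 H=2048/335] → run B
t=11: vr[B=3072/655 C=2048/655 E=1103872/277065 F=2048/335 G=202752/43885 H=2048/335] → run C
t=12: vr[B=3072/655 C=3072/655 E=1103872/277065 F=2048/335 G=202752/43885 H=2048/335] → run E
t=13: vr[B=3072/655 C=3072/655 E=1774592/277065 F=2048/335 G=202752/43885 H=2048/335] → run G
t=14: vr[B=3072/655 C=3072/655 E=1774592/277065 F=2048/335 H=2048/335] → run B
t=15: vr[B=4096/655 C=3072/655 E=1774592/277065 F=2048/335 H=2048/335] → run C
t=16: vr[B=4096/655 C=4096/655 E=1774592/277065 F=2048/335 H=2048/335] → run F
t=17: vr[B=4096/655 C=4096/655 E=1774592/277065 F=3072/335 H=2048/335] → run H
t=18: vr[B=4096/655 C=4096/655 E=1774592/277065 F=3072/335] → run B
t=19: vr[B=1024/131 C=4096/655 E=1774592/277065 F=3072/335] → run C
t=20: vr[B=1024/131 C=1024/131 E=1774592/277065 F=3072/335] → run E
t=21: vr[B=1024/131 C=1024/131 F=3072/335] → run B
t=22: vr[C=1024/131 F=3072/335] → run C
t=23: vr[C=6144/655 F=3072/335] → run F
t=24: vr[C=6144/655 F=4096/335] → run C
t=25: vr[F=4096/335] → run F
t=26: vr[F=1024/67] → run F
t=27: vr[F=6144/335] → run F
t=28: vr[F=7168/335] → run F
t=29: (idle)
t=30: (idle)
t=31: (idle)
t=32: (idle)
t=33: (idle)

completion order = G, H, E, B, C, F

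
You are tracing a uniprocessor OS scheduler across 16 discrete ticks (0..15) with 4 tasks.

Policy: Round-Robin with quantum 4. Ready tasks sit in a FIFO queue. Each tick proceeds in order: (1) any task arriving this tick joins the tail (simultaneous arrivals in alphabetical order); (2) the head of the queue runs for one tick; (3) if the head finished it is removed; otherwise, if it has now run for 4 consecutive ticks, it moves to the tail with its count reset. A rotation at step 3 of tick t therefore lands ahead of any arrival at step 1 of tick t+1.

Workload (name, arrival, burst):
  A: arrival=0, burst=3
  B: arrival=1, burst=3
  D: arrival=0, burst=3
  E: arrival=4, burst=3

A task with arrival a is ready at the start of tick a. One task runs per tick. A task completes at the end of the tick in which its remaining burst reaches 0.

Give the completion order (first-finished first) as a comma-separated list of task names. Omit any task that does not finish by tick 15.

t=0: queue=[A,D] q_used=0 → run A
t=1: queue=[A,D,B] q_used=1 → run A
t=2: queue=[A,D,B] q_used=2 → run A
t=3: queue=[D,B] q_used=0 → run D
t=4: queue=[D,B,E] q_used=1 → run D
t=5: queue=[D,B,E] q_used=2 → run D
t=6: queue=[B,E] q_used=0 → run B
t=7: queue=[B,E] q_used=1 → run B
t=8: queue=[B,E] q_used=2 → run B
t=9: queue=[E] q_used=0 → run E
t=10: queue=[E] q_used=1 → run E
t=11: queue=[E] q_used=2 → run E
t=12: (idle)
t=13: (idle)
t=14: (idle)
t=15: (idle)

completion order = A, D, B, E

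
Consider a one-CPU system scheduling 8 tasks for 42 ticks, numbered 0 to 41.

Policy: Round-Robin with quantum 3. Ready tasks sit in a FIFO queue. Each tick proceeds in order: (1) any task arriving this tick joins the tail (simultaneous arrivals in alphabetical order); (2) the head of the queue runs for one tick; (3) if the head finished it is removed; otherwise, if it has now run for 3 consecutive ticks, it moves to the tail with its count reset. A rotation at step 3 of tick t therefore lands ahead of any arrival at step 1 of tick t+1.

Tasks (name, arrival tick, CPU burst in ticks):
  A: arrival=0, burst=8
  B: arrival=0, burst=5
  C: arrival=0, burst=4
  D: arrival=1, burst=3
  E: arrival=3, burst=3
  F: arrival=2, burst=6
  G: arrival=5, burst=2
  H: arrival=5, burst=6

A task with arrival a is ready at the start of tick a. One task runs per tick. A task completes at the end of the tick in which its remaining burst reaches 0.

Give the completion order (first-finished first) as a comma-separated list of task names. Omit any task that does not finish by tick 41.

completion order = D, E, G, B, C, F, A, H

t=0: queue=[A,B,C] q_used=0 → run A
t=1: queue=[A,B,C,D] q_used=1 → run A
t=2: queue=[A,B,C,D,F] q_used=2 → run A
t=3: queue=[B,C,D,F,A,E] q_used=0 → run B
t=4: queue=[B,C,D,F,A,E] q_used=1 → run B
t=5: queue=[B,C,D,F,A,E,G,H] q_used=2 → run B
t=6: queue=[C,D,F,A,E,G,H,B] q_used=0 → run C
t=7: queue=[C,D,F,A,E,G,H,B] q_used=1 → run C
t=8: queue=[C,D,F,A,E,G,H,B] q_used=2 → run C
t=9: queue=[D,F,A,E,G,H,B,C] q_used=0 → run D
t=10: queue=[D,F,A,E,G,H,B,C] q_used=1 → run D
t=11: queue=[D,F,A,E,G,H,B,C] q_used=2 → run D
t=12: queue=[F,A,E,G,H,B,C] q_used=0 → run F
t=13: queue=[F,A,E,G,H,B,C] q_used=1 → run F
t=14: queue=[F,A,E,G,H,B,C] q_used=2 → run F
t=15: queue=[A,E,G,H,B,C,F] q_used=0 → run A
t=16: queue=[A,E,G,H,B,C,F] q_used=1 → run A
t=17: queue=[A,E,G,H,B,C,F] q_used=2 → run A
t=18: queue=[E,G,H,B,C,F,A] q_used=0 → run E
t=19: queue=[E,G,H,B,C,F,A] q_used=1 → run E
t=20: queue=[E,G,H,B,C,F,A] q_used=2 → run E
t=21: queue=[G,H,B,C,F,A] q_used=0 → run G
t=22: queue=[G,H,B,C,F,A] q_used=1 → run G
t=23: queue=[H,B,C,F,A] q_used=0 → run H
t=24: queue=[H,B,C,F,A] q_used=1 → run H
t=25: queue=[H,B,C,F,A] q_used=2 → run H
t=26: queue=[B,C,F,A,H] q_used=0 → run B
t=27: queue=[B,C,F,A,H] q_used=1 → run B
t=28: queue=[C,F,A,H] q_used=0 → run C
t=29: queue=[F,A,H] q_used=0 → run F
t=30: queue=[F,A,H] q_used=1 → run F
t=31: queue=[F,A,H] q_used=2 → run F
t=32: queue=[A,H] q_used=0 → run A
t=33: queue=[A,H] q_used=1 → run A
t=34: queue=[H] q_used=0 → run H
t=35: queue=[H] q_used=1 → run H
t=36: queue=[H] q_used=2 → run H
t=37: (idle)
t=38: (idle)
t=39: (idle)
t=40: (idle)
t=41: (idle)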